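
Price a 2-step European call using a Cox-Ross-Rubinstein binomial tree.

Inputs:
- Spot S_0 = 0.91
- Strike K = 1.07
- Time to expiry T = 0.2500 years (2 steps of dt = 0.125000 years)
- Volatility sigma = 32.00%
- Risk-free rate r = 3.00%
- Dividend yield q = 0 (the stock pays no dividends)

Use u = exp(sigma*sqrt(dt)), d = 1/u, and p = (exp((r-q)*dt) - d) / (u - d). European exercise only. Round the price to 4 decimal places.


dt = T/N = 0.125000
u = exp(sigma*sqrt(dt)) = 1.119785; d = 1/u = 0.893028
p = (exp((r-q)*dt) - d) / (u - d) = 0.488314
Discount per step: exp(-r*dt) = 0.996257
Stock lattice S(k, i) with i counting down-moves:
  k=0: S(0,0) = 0.9100
  k=1: S(1,0) = 1.0190; S(1,1) = 0.8127
  k=2: S(2,0) = 1.1411; S(2,1) = 0.9100; S(2,2) = 0.7257
Terminal payoffs V(N, i) = max(S_T - K, 0):
  V(2,0) = 0.071067; V(2,1) = 0.000000; V(2,2) = 0.000000
Backward induction: V(k, i) = exp(-r*dt) * [p * V(k+1, i) + (1-p) * V(k+1, i+1)].
  V(1,0) = exp(-r*dt) * [p*0.071067 + (1-p)*0.000000] = 0.034573
  V(1,1) = exp(-r*dt) * [p*0.000000 + (1-p)*0.000000] = 0.000000
  V(0,0) = exp(-r*dt) * [p*0.034573 + (1-p)*0.000000] = 0.016819

Answer: Price = V(0,0) = 0.0168


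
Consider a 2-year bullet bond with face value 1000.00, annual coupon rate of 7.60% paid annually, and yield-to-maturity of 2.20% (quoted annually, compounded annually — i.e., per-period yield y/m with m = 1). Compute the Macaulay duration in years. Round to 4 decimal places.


Coupon per period c = face * coupon_rate / m = 76.000000
Periods per year m = 1; per-period yield y/m = 0.022000
Number of cashflows N = 2
Cashflows (t years, CF_t, discount factor 1/(1+y/m)^(m*t), PV):
  t = 1.0000: CF_t = 76.000000, DF = 0.978474, PV = 74.363992
  t = 2.0000: CF_t = 1076.000000, DF = 0.957411, PV = 1030.173751
Price P = sum_t PV_t = 1104.537743
Macaulay numerator sum_t t * PV_t:
  t * PV_t at t = 1.0000: 74.363992
  t * PV_t at t = 2.0000: 2060.347502
Macaulay duration D = (sum_t t * PV_t) / P = 2134.711494 / 1104.537743 = 1.932674

Answer: Macaulay duration = 1.9327 years


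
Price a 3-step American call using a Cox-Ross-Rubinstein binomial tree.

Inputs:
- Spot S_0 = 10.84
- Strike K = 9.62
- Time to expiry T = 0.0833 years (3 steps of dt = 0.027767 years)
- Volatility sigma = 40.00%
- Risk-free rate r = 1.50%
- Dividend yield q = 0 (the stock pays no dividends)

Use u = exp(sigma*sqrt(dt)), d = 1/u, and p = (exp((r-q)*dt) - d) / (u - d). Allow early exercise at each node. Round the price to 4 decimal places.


Answer: Price = V(0,0) = 1.3327

Derivation:
dt = T/N = 0.027767
u = exp(sigma*sqrt(dt)) = 1.068925; d = 1/u = 0.935519
p = (exp((r-q)*dt) - d) / (u - d) = 0.486466
Discount per step: exp(-r*dt) = 0.999584
Stock lattice S(k, i) with i counting down-moves:
  k=0: S(0,0) = 10.8400
  k=1: S(1,0) = 11.5871; S(1,1) = 10.1410
  k=2: S(2,0) = 12.3858; S(2,1) = 10.8400; S(2,2) = 9.4871
  k=3: S(3,0) = 13.2395; S(3,1) = 11.5871; S(3,2) = 10.1410; S(3,3) = 8.8754
Terminal payoffs V(N, i) = max(S_T - K, 0):
  V(3,0) = 3.619476; V(3,1) = 1.967145; V(3,2) = 0.521031; V(3,3) = 0.000000
Backward induction: V(k, i) = exp(-r*dt) * [p * V(k+1, i) + (1-p) * V(k+1, i+1)]; then take max(V_cont, immediate exercise) for American.
  V(2,0) = exp(-r*dt) * [p*3.619476 + (1-p)*1.967145] = 2.769794; exercise = 2.765788; V(2,0) = max -> 2.769794
  V(2,1) = exp(-r*dt) * [p*1.967145 + (1-p)*0.521031] = 1.224006; exercise = 1.220000; V(2,1) = max -> 1.224006
  V(2,2) = exp(-r*dt) * [p*0.521031 + (1-p)*0.000000] = 0.253358; exercise = 0.000000; V(2,2) = max -> 0.253358
  V(1,0) = exp(-r*dt) * [p*2.769794 + (1-p)*1.224006] = 1.975156; exercise = 1.967145; V(1,0) = max -> 1.975156
  V(1,1) = exp(-r*dt) * [p*1.224006 + (1-p)*0.253358] = 0.725243; exercise = 0.521031; V(1,1) = max -> 0.725243
  V(0,0) = exp(-r*dt) * [p*1.975156 + (1-p)*0.725243] = 1.332727; exercise = 1.220000; V(0,0) = max -> 1.332727


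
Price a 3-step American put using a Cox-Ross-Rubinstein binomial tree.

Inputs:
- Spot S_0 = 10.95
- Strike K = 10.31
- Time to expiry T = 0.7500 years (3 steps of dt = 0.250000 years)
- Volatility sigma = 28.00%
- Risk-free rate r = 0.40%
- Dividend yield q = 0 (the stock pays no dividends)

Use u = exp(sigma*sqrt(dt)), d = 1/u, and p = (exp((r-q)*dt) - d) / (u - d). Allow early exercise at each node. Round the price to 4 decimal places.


Answer: Price = V(0,0) = 0.7818

Derivation:
dt = T/N = 0.250000
u = exp(sigma*sqrt(dt)) = 1.150274; d = 1/u = 0.869358
p = (exp((r-q)*dt) - d) / (u - d) = 0.468619
Discount per step: exp(-r*dt) = 0.999000
Stock lattice S(k, i) with i counting down-moves:
  k=0: S(0,0) = 10.9500
  k=1: S(1,0) = 12.5955; S(1,1) = 9.5195
  k=2: S(2,0) = 14.4883; S(2,1) = 10.9500; S(2,2) = 8.2758
  k=3: S(3,0) = 16.6655; S(3,1) = 12.5955; S(3,2) = 9.5195; S(3,3) = 7.1947
Terminal payoffs V(N, i) = max(K - S_T, 0):
  V(3,0) = 0.000000; V(3,1) = 0.000000; V(3,2) = 0.790527; V(3,3) = 3.115337
Backward induction: V(k, i) = exp(-r*dt) * [p * V(k+1, i) + (1-p) * V(k+1, i+1)]; then take max(V_cont, immediate exercise) for American.
  V(2,0) = exp(-r*dt) * [p*0.000000 + (1-p)*0.000000] = 0.000000; exercise = 0.000000; V(2,0) = max -> 0.000000
  V(2,1) = exp(-r*dt) * [p*0.000000 + (1-p)*0.790527] = 0.419652; exercise = 0.000000; V(2,1) = max -> 0.419652
  V(2,2) = exp(-r*dt) * [p*0.790527 + (1-p)*3.115337] = 2.023863; exercise = 2.034168; V(2,2) = max -> 2.034168
  V(1,0) = exp(-r*dt) * [p*0.000000 + (1-p)*0.419652] = 0.222772; exercise = 0.000000; V(1,0) = max -> 0.222772
  V(1,1) = exp(-r*dt) * [p*0.419652 + (1-p)*2.034168] = 1.276299; exercise = 0.790527; V(1,1) = max -> 1.276299
  V(0,0) = exp(-r*dt) * [p*0.222772 + (1-p)*1.276299] = 0.781814; exercise = 0.000000; V(0,0) = max -> 0.781814


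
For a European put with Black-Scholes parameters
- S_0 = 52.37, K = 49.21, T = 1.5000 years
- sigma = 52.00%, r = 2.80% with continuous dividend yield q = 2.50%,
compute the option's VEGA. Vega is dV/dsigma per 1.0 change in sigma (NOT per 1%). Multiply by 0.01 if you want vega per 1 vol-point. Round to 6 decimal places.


d1 = 0.4232232357; d2 = -0.2136440975
phi(d1) = 0.3647666347; exp(-qT) = 0.9631944177; exp(-rT) = 0.9588697806
Vega = S * exp(-qT) * phi(d1) * sqrt(T) = 52.3700 * 0.9631944177 * 0.3647666347 * 1.2247448714 = 22.534985

Answer: Vega = 22.534985


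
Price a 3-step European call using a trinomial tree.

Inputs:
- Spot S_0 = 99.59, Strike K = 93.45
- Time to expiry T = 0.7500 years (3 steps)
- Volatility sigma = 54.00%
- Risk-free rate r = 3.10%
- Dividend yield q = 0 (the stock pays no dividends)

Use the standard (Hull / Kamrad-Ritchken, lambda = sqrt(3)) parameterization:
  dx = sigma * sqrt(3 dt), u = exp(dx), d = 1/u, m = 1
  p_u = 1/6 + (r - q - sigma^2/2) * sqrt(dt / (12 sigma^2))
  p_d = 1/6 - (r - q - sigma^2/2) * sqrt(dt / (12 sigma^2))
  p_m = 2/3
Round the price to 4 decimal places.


Answer: Price = V(0,0) = 21.2862

Derivation:
dt = T/N = 0.250000; dx = sigma*sqrt(3*dt) = 0.467654
u = exp(dx) = 1.596245; d = 1/u = 0.626470
p_u = 0.135982, p_m = 0.666667, p_d = 0.197352
Discount per step: exp(-r*dt) = 0.992280
Stock lattice S(k, j) with j the centered position index:
  k=0: S(0,+0) = 99.5900
  k=1: S(1,-1) = 62.3902; S(1,+0) = 99.5900; S(1,+1) = 158.9700
  k=2: S(2,-2) = 39.0856; S(2,-1) = 62.3902; S(2,+0) = 99.5900; S(2,+1) = 158.9700; S(2,+2) = 253.7550
  k=3: S(3,-3) = 24.4860; S(3,-2) = 39.0856; S(3,-1) = 62.3902; S(3,+0) = 99.5900; S(3,+1) = 158.9700; S(3,+2) = 253.7550; S(3,+3) = 405.0550
Terminal payoffs V(N, j) = max(S_T - K, 0):
  V(3,-3) = 0.000000; V(3,-2) = 0.000000; V(3,-1) = 0.000000; V(3,+0) = 6.140000; V(3,+1) = 65.519995; V(3,+2) = 160.304990; V(3,+3) = 311.605021
Backward induction: V(k, j) = exp(-r*dt) * [p_u * V(k+1, j+1) + p_m * V(k+1, j) + p_d * V(k+1, j-1)]
  V(2,-2) = exp(-r*dt) * [p_u*0.000000 + p_m*0.000000 + p_d*0.000000] = 0.000000
  V(2,-1) = exp(-r*dt) * [p_u*6.140000 + p_m*0.000000 + p_d*0.000000] = 0.828481
  V(2,+0) = exp(-r*dt) * [p_u*65.519995 + p_m*6.140000 + p_d*0.000000] = 12.902463
  V(2,+1) = exp(-r*dt) * [p_u*160.304990 + p_m*65.519995 + p_d*6.140000] = 66.175409
  V(2,+2) = exp(-r*dt) * [p_u*311.605021 + p_m*160.304990 + p_d*65.519995] = 160.921036
  V(1,-1) = exp(-r*dt) * [p_u*12.902463 + p_m*0.828481 + p_d*0.000000] = 2.289009
  V(1,+0) = exp(-r*dt) * [p_u*66.175409 + p_m*12.902463 + p_d*0.828481] = 17.626643
  V(1,+1) = exp(-r*dt) * [p_u*160.921036 + p_m*66.175409 + p_d*12.902463] = 68.016383
  V(0,+0) = exp(-r*dt) * [p_u*68.016383 + p_m*17.626643 + p_d*2.289009] = 21.286201


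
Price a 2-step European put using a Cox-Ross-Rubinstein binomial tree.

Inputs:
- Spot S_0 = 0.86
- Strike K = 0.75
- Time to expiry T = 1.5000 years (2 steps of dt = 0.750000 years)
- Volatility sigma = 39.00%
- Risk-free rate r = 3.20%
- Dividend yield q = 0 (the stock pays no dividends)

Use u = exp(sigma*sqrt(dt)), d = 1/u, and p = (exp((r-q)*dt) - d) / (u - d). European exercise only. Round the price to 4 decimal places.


dt = T/N = 0.750000
u = exp(sigma*sqrt(dt)) = 1.401790; d = 1/u = 0.713374
p = (exp((r-q)*dt) - d) / (u - d) = 0.451641
Discount per step: exp(-r*dt) = 0.976286
Stock lattice S(k, i) with i counting down-moves:
  k=0: S(0,0) = 0.8600
  k=1: S(1,0) = 1.2055; S(1,1) = 0.6135
  k=2: S(2,0) = 1.6899; S(2,1) = 0.8600; S(2,2) = 0.4377
Terminal payoffs V(N, i) = max(K - S_T, 0):
  V(2,0) = 0.000000; V(2,1) = 0.000000; V(2,2) = 0.312344
Backward induction: V(k, i) = exp(-r*dt) * [p * V(k+1, i) + (1-p) * V(k+1, i+1)].
  V(1,0) = exp(-r*dt) * [p*0.000000 + (1-p)*0.000000] = 0.000000
  V(1,1) = exp(-r*dt) * [p*0.000000 + (1-p)*0.312344] = 0.167215
  V(0,0) = exp(-r*dt) * [p*0.000000 + (1-p)*0.167215] = 0.089520

Answer: Price = V(0,0) = 0.0895


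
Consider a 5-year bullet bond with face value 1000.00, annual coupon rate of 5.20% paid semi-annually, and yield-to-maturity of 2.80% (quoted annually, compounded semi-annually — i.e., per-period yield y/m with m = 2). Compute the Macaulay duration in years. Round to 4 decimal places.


Answer: Macaulay duration = 4.4995 years

Derivation:
Coupon per period c = face * coupon_rate / m = 26.000000
Periods per year m = 2; per-period yield y/m = 0.014000
Number of cashflows N = 10
Cashflows (t years, CF_t, discount factor 1/(1+y/m)^(m*t), PV):
  t = 0.5000: CF_t = 26.000000, DF = 0.986193, PV = 25.641026
  t = 1.0000: CF_t = 26.000000, DF = 0.972577, PV = 25.287008
  t = 1.5000: CF_t = 26.000000, DF = 0.959149, PV = 24.937877
  t = 2.0000: CF_t = 26.000000, DF = 0.945906, PV = 24.593567
  t = 2.5000: CF_t = 26.000000, DF = 0.932847, PV = 24.254011
  t = 3.0000: CF_t = 26.000000, DF = 0.919967, PV = 23.919143
  t = 3.5000: CF_t = 26.000000, DF = 0.907265, PV = 23.588899
  t = 4.0000: CF_t = 26.000000, DF = 0.894739, PV = 23.263214
  t = 4.5000: CF_t = 26.000000, DF = 0.882386, PV = 22.942025
  t = 5.0000: CF_t = 1026.000000, DF = 0.870203, PV = 892.828019
Price P = sum_t PV_t = 1111.254788
Macaulay numerator sum_t t * PV_t:
  t * PV_t at t = 0.5000: 12.820513
  t * PV_t at t = 1.0000: 25.287008
  t * PV_t at t = 1.5000: 37.406816
  t * PV_t at t = 2.0000: 49.187135
  t * PV_t at t = 2.5000: 60.635028
  t * PV_t at t = 3.0000: 71.757429
  t * PV_t at t = 3.5000: 82.561145
  t * PV_t at t = 4.0000: 93.052854
  t * PV_t at t = 4.5000: 103.239114
  t * PV_t at t = 5.0000: 4464.140093
Macaulay duration D = (sum_t t * PV_t) / P = 5000.087134 / 1111.254788 = 4.499497


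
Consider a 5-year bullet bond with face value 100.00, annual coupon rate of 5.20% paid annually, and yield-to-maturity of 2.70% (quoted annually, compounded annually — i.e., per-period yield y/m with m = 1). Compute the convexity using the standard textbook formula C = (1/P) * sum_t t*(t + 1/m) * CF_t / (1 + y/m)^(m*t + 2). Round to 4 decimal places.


Coupon per period c = face * coupon_rate / m = 5.200000
Periods per year m = 1; per-period yield y/m = 0.027000
Number of cashflows N = 5
Cashflows (t years, CF_t, discount factor 1/(1+y/m)^(m*t), PV):
  t = 1.0000: CF_t = 5.200000, DF = 0.973710, PV = 5.063291
  t = 2.0000: CF_t = 5.200000, DF = 0.948111, PV = 4.930176
  t = 3.0000: CF_t = 5.200000, DF = 0.923185, PV = 4.800561
  t = 4.0000: CF_t = 5.200000, DF = 0.898914, PV = 4.674354
  t = 5.0000: CF_t = 105.200000, DF = 0.875282, PV = 92.079621
Price P = sum_t PV_t = 111.548003
Convexity numerator sum_t t*(t + 1/m) * CF_t / (1+y/m)^(m*t + 2):
  t = 1.0000: term = 9.601122
  t = 2.0000: term = 28.046122
  t = 3.0000: term = 54.617570
  t = 4.0000: term = 88.636108
  t = 5.0000: term = 2619.050602
Convexity = (1/P) * sum = 2799.951524 / 111.548003 = 25.100866

Answer: Convexity = 25.1009


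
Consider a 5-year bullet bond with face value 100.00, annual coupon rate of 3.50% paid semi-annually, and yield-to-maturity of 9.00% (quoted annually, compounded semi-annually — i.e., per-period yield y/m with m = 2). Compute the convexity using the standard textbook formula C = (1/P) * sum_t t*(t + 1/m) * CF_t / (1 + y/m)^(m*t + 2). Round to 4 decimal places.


Answer: Convexity = 22.3345

Derivation:
Coupon per period c = face * coupon_rate / m = 1.750000
Periods per year m = 2; per-period yield y/m = 0.045000
Number of cashflows N = 10
Cashflows (t years, CF_t, discount factor 1/(1+y/m)^(m*t), PV):
  t = 0.5000: CF_t = 1.750000, DF = 0.956938, PV = 1.674641
  t = 1.0000: CF_t = 1.750000, DF = 0.915730, PV = 1.602527
  t = 1.5000: CF_t = 1.750000, DF = 0.876297, PV = 1.533519
  t = 2.0000: CF_t = 1.750000, DF = 0.838561, PV = 1.467482
  t = 2.5000: CF_t = 1.750000, DF = 0.802451, PV = 1.404289
  t = 3.0000: CF_t = 1.750000, DF = 0.767896, PV = 1.343818
  t = 3.5000: CF_t = 1.750000, DF = 0.734828, PV = 1.285950
  t = 4.0000: CF_t = 1.750000, DF = 0.703185, PV = 1.230574
  t = 4.5000: CF_t = 1.750000, DF = 0.672904, PV = 1.177583
  t = 5.0000: CF_t = 101.750000, DF = 0.643928, PV = 65.519642
Price P = sum_t PV_t = 78.240025
Convexity numerator sum_t t*(t + 1/m) * CF_t / (1+y/m)^(m*t + 2):
  t = 0.5000: term = 0.766760
  t = 1.0000: term = 2.201224
  t = 1.5000: term = 4.212868
  t = 2.0000: term = 6.719088
  t = 2.5000: term = 9.644624
  t = 3.0000: term = 12.921027
  t = 3.5000: term = 16.486158
  t = 4.0000: term = 20.283722
  t = 4.5000: term = 24.262825
  t = 5.0000: term = 1649.953202
Convexity = (1/P) * sum = 1747.451497 / 78.240025 = 22.334496


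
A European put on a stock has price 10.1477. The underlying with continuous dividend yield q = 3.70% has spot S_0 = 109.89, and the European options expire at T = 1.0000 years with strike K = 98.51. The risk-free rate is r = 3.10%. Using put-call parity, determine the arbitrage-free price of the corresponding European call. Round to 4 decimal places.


Put-call parity: C - P = S_0 * exp(-qT) - K * exp(-rT).
S_0 * exp(-qT) = 109.8900 * 0.96367614 = 105.89837051
K * exp(-rT) = 98.5100 * 0.96947557 = 95.50303870
C = P + S*exp(-qT) - K*exp(-rT)
C = 10.1477 + 105.89837051 - 95.50303870 = 20.5430

Answer: Call price = 20.5430


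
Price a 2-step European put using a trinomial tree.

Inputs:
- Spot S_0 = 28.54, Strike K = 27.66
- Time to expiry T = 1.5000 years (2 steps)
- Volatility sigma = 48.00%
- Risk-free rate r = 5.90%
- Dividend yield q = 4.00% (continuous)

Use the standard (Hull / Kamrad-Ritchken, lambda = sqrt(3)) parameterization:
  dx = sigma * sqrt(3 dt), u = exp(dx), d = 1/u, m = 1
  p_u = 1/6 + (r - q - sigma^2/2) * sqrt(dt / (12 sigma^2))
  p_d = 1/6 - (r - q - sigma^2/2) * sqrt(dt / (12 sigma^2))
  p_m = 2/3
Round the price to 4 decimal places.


Answer: Price = V(0,0) = 4.5411

Derivation:
dt = T/N = 0.750000; dx = sigma*sqrt(3*dt) = 0.720000
u = exp(dx) = 2.054433; d = 1/u = 0.486752
p_u = 0.116562, p_m = 0.666667, p_d = 0.216771
Discount per step: exp(-r*dt) = 0.956715
Stock lattice S(k, j) with j the centered position index:
  k=0: S(0,+0) = 28.5400
  k=1: S(1,-1) = 13.8919; S(1,+0) = 28.5400; S(1,+1) = 58.6335
  k=2: S(2,-2) = 6.7619; S(2,-1) = 13.8919; S(2,+0) = 28.5400; S(2,+1) = 58.6335; S(2,+2) = 120.4587
Terminal payoffs V(N, j) = max(K - S_T, 0):
  V(2,-2) = 20.898082; V(2,-1) = 13.768091; V(2,+0) = 0.000000; V(2,+1) = 0.000000; V(2,+2) = 0.000000
Backward induction: V(k, j) = exp(-r*dt) * [p_u * V(k+1, j+1) + p_m * V(k+1, j) + p_d * V(k+1, j-1)]
  V(1,-1) = exp(-r*dt) * [p_u*0.000000 + p_m*13.768091 + p_d*20.898082] = 13.115432
  V(1,+0) = exp(-r*dt) * [p_u*0.000000 + p_m*0.000000 + p_d*13.768091] = 2.855335
  V(1,+1) = exp(-r*dt) * [p_u*0.000000 + p_m*0.000000 + p_d*0.000000] = 0.000000
  V(0,+0) = exp(-r*dt) * [p_u*0.000000 + p_m*2.855335 + p_d*13.115432] = 4.541142


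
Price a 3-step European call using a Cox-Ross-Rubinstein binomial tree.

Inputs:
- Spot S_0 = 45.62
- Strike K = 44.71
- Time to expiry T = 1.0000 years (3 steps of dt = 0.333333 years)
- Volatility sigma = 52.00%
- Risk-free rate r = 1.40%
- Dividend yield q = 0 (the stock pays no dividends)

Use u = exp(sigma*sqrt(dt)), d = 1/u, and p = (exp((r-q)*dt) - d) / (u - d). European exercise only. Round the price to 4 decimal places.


dt = T/N = 0.333333
u = exp(sigma*sqrt(dt)) = 1.350159; d = 1/u = 0.740654
p = (exp((r-q)*dt) - d) / (u - d) = 0.433178
Discount per step: exp(-r*dt) = 0.995344
Stock lattice S(k, i) with i counting down-moves:
  k=0: S(0,0) = 45.6200
  k=1: S(1,0) = 61.5942; S(1,1) = 33.7886
  k=2: S(2,0) = 83.1620; S(2,1) = 45.6200; S(2,2) = 25.0257
  k=3: S(3,0) = 112.2819; S(3,1) = 61.5942; S(3,2) = 33.7886; S(3,3) = 18.5354
Terminal payoffs V(N, i) = max(S_T - K, 0):
  V(3,0) = 67.571896; V(3,1) = 16.884240; V(3,2) = 0.000000; V(3,3) = 0.000000
Backward induction: V(k, i) = exp(-r*dt) * [p * V(k+1, i) + (1-p) * V(k+1, i+1)].
  V(2,0) = exp(-r*dt) * [p*67.571896 + (1-p)*16.884240] = 38.660159
  V(2,1) = exp(-r*dt) * [p*16.884240 + (1-p)*0.000000] = 7.279822
  V(2,2) = exp(-r*dt) * [p*0.000000 + (1-p)*0.000000] = 0.000000
  V(1,0) = exp(-r*dt) * [p*38.660159 + (1-p)*7.279822] = 20.775899
  V(1,1) = exp(-r*dt) * [p*7.279822 + (1-p)*0.000000] = 3.138774
  V(0,0) = exp(-r*dt) * [p*20.775899 + (1-p)*3.138774] = 10.728597

Answer: Price = V(0,0) = 10.7286


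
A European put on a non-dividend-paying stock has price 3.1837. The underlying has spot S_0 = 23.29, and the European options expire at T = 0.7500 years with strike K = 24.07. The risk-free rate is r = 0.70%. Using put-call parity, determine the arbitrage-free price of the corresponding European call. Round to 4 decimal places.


Answer: Call price = 2.5297

Derivation:
Put-call parity: C - P = S_0 * exp(-qT) - K * exp(-rT).
S_0 * exp(-qT) = 23.2900 * 1.00000000 = 23.29000000
K * exp(-rT) = 24.0700 * 0.99476376 = 23.94396363
C = P + S*exp(-qT) - K*exp(-rT)
C = 3.1837 + 23.29000000 - 23.94396363 = 2.5297


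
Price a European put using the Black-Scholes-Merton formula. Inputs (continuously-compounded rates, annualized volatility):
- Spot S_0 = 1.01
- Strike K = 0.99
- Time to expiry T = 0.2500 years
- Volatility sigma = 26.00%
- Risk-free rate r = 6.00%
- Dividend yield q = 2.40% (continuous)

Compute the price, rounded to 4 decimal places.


Answer: Price = 0.0382

Derivation:
d1 = (ln(S/K) + (r - q + 0.5*sigma^2) * T) / (sigma * sqrt(T)) = 0.28808205
d2 = d1 - sigma * sqrt(T) = 0.15808205
exp(-rT) = 0.98511194; exp(-qT) = 0.99401796
P = K * exp(-rT) * N(-d2) - S_0 * exp(-qT) * N(-d1)
N(-d1) = 0.38664197; N(-d2) = 0.43719607
P = 0.9900 * 0.98511194 * 0.43719607 - 1.0100 * 0.99401796 * 0.38664197 = 0.0382


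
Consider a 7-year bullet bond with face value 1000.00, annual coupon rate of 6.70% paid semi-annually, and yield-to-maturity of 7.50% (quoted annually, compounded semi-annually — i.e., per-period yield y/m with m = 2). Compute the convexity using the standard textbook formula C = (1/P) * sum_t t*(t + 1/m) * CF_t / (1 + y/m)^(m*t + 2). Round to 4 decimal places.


Coupon per period c = face * coupon_rate / m = 33.500000
Periods per year m = 2; per-period yield y/m = 0.037500
Number of cashflows N = 14
Cashflows (t years, CF_t, discount factor 1/(1+y/m)^(m*t), PV):
  t = 0.5000: CF_t = 33.500000, DF = 0.963855, PV = 32.289157
  t = 1.0000: CF_t = 33.500000, DF = 0.929017, PV = 31.122079
  t = 1.5000: CF_t = 33.500000, DF = 0.895438, PV = 29.997184
  t = 2.0000: CF_t = 33.500000, DF = 0.863073, PV = 28.912949
  t = 2.5000: CF_t = 33.500000, DF = 0.831878, PV = 27.867902
  t = 3.0000: CF_t = 33.500000, DF = 0.801810, PV = 26.860629
  t = 3.5000: CF_t = 33.500000, DF = 0.772829, PV = 25.889763
  t = 4.0000: CF_t = 33.500000, DF = 0.744895, PV = 24.953988
  t = 4.5000: CF_t = 33.500000, DF = 0.717971, PV = 24.052037
  t = 5.0000: CF_t = 33.500000, DF = 0.692020, PV = 23.182686
  t = 5.5000: CF_t = 33.500000, DF = 0.667008, PV = 22.344758
  t = 6.0000: CF_t = 33.500000, DF = 0.642899, PV = 21.537116
  t = 6.5000: CF_t = 33.500000, DF = 0.619662, PV = 20.758666
  t = 7.0000: CF_t = 1033.500000, DF = 0.597264, PV = 617.272609
Price P = sum_t PV_t = 957.041521
Convexity numerator sum_t t*(t + 1/m) * CF_t / (1+y/m)^(m*t + 2):
  t = 0.5000: term = 14.998592
  t = 1.0000: term = 43.369423
  t = 1.5000: term = 83.603707
  t = 2.0000: term = 134.303144
  t = 2.5000: term = 194.173220
  t = 3.0000: term = 262.016875
  t = 3.5000: term = 336.728514
  t = 4.0000: term = 417.288348
  t = 4.5000: term = 502.757046
  t = 5.0000: term = 592.270684
  t = 5.5000: term = 685.035971
  t = 6.0000: term = 780.325750
  t = 6.5000: term = 877.474739
  t = 7.0000: term = 30106.488093
Convexity = (1/P) * sum = 35030.834107 / 957.041521 = 36.603254

Answer: Convexity = 36.6033


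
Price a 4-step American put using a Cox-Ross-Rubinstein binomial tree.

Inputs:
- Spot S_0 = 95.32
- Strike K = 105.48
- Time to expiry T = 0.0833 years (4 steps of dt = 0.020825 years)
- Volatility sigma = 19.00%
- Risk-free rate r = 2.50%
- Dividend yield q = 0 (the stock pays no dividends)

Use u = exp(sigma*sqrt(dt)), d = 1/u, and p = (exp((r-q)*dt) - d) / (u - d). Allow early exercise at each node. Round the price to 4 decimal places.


Answer: Price = V(0,0) = 10.1600

Derivation:
dt = T/N = 0.020825
u = exp(sigma*sqrt(dt)) = 1.027798; d = 1/u = 0.972954
p = (exp((r-q)*dt) - d) / (u - d) = 0.502641
Discount per step: exp(-r*dt) = 0.999480
Stock lattice S(k, i) with i counting down-moves:
  k=0: S(0,0) = 95.3200
  k=1: S(1,0) = 97.9697; S(1,1) = 92.7420
  k=2: S(2,0) = 100.6931; S(2,1) = 95.3200; S(2,2) = 90.2336
  k=3: S(3,0) = 103.4921; S(3,1) = 97.9697; S(3,2) = 92.7420; S(3,3) = 87.7932
  k=4: S(4,0) = 106.3690; S(4,1) = 100.6931; S(4,2) = 95.3200; S(4,3) = 90.2336; S(4,4) = 85.4187
Terminal payoffs V(N, i) = max(K - S_T, 0):
  V(4,0) = 0.000000; V(4,1) = 4.786932; V(4,2) = 10.160000; V(4,3) = 15.246356; V(4,4) = 20.061300
Backward induction: V(k, i) = exp(-r*dt) * [p * V(k+1, i) + (1-p) * V(k+1, i+1)]; then take max(V_cont, immediate exercise) for American.
  V(3,0) = exp(-r*dt) * [p*0.000000 + (1-p)*4.786932] = 2.379584; exercise = 1.987866; V(3,0) = max -> 2.379584
  V(3,1) = exp(-r*dt) * [p*4.786932 + (1-p)*10.160000] = 7.455393; exercise = 7.510294; V(3,1) = max -> 7.510294
  V(3,2) = exp(-r*dt) * [p*10.160000 + (1-p)*15.246356] = 12.683140; exercise = 12.738041; V(3,2) = max -> 12.738041
  V(3,3) = exp(-r*dt) * [p*15.246356 + (1-p)*20.061300] = 17.631930; exercise = 17.686831; V(3,3) = max -> 17.686831
  V(2,0) = exp(-r*dt) * [p*2.379584 + (1-p)*7.510294] = 4.928822; exercise = 4.786932; V(2,0) = max -> 4.928822
  V(2,1) = exp(-r*dt) * [p*7.510294 + (1-p)*12.738041] = 10.105099; exercise = 10.160000; V(2,1) = max -> 10.160000
  V(2,2) = exp(-r*dt) * [p*12.738041 + (1-p)*17.686831] = 15.191455; exercise = 15.246356; V(2,2) = max -> 15.246356
  V(1,0) = exp(-r*dt) * [p*4.928822 + (1-p)*10.160000] = 7.526676; exercise = 7.510294; V(1,0) = max -> 7.526676
  V(1,1) = exp(-r*dt) * [p*10.160000 + (1-p)*15.246356] = 12.683140; exercise = 12.738041; V(1,1) = max -> 12.738041
  V(0,0) = exp(-r*dt) * [p*7.526676 + (1-p)*12.738041] = 10.113328; exercise = 10.160000; V(0,0) = max -> 10.160000


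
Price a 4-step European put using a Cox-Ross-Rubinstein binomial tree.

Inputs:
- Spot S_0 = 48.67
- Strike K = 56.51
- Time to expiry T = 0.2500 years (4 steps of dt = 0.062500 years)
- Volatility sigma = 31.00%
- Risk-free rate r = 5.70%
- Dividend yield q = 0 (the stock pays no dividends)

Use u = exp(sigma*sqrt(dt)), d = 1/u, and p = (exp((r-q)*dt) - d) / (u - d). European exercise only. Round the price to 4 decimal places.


Answer: Price = V(0,0) = 7.7451

Derivation:
dt = T/N = 0.062500
u = exp(sigma*sqrt(dt)) = 1.080582; d = 1/u = 0.925427
p = (exp((r-q)*dt) - d) / (u - d) = 0.503637
Discount per step: exp(-r*dt) = 0.996444
Stock lattice S(k, i) with i counting down-moves:
  k=0: S(0,0) = 48.6700
  k=1: S(1,0) = 52.5919; S(1,1) = 45.0405
  k=2: S(2,0) = 56.8299; S(2,1) = 48.6700; S(2,2) = 41.6817
  k=3: S(3,0) = 61.4094; S(3,1) = 52.5919; S(3,2) = 45.0405; S(3,3) = 38.5734
  k=4: S(4,0) = 66.3579; S(4,1) = 56.8299; S(4,2) = 48.6700; S(4,3) = 41.6817; S(4,4) = 35.6969
Terminal payoffs V(N, i) = max(K - S_T, 0):
  V(4,0) = 0.000000; V(4,1) = 0.000000; V(4,2) = 7.840000; V(4,3) = 14.828273; V(4,4) = 20.813137
Backward induction: V(k, i) = exp(-r*dt) * [p * V(k+1, i) + (1-p) * V(k+1, i+1)].
  V(3,0) = exp(-r*dt) * [p*0.000000 + (1-p)*0.000000] = 0.000000
  V(3,1) = exp(-r*dt) * [p*0.000000 + (1-p)*7.840000] = 3.877651
  V(3,2) = exp(-r*dt) * [p*7.840000 + (1-p)*14.828273] = 11.268508
  V(3,3) = exp(-r*dt) * [p*14.828273 + (1-p)*20.813137] = 17.735645
  V(2,0) = exp(-r*dt) * [p*0.000000 + (1-p)*3.877651] = 1.917880
  V(2,1) = exp(-r*dt) * [p*3.877651 + (1-p)*11.268508] = 7.519367
  V(2,2) = exp(-r*dt) * [p*11.268508 + (1-p)*17.735645] = 14.427071
  V(1,0) = exp(-r*dt) * [p*1.917880 + (1-p)*7.519367] = 4.681546
  V(1,1) = exp(-r*dt) * [p*7.519367 + (1-p)*14.427071] = 10.909166
  V(0,0) = exp(-r*dt) * [p*4.681546 + (1-p)*10.909166] = 7.745068


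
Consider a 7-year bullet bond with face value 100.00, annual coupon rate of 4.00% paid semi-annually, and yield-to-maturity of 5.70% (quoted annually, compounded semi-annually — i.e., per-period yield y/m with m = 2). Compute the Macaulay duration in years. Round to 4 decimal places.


Answer: Macaulay duration = 6.1209 years

Derivation:
Coupon per period c = face * coupon_rate / m = 2.000000
Periods per year m = 2; per-period yield y/m = 0.028500
Number of cashflows N = 14
Cashflows (t years, CF_t, discount factor 1/(1+y/m)^(m*t), PV):
  t = 0.5000: CF_t = 2.000000, DF = 0.972290, PV = 1.944579
  t = 1.0000: CF_t = 2.000000, DF = 0.945347, PV = 1.890695
  t = 1.5000: CF_t = 2.000000, DF = 0.919152, PV = 1.838303
  t = 2.0000: CF_t = 2.000000, DF = 0.893682, PV = 1.787363
  t = 2.5000: CF_t = 2.000000, DF = 0.868917, PV = 1.737835
  t = 3.0000: CF_t = 2.000000, DF = 0.844840, PV = 1.689679
  t = 3.5000: CF_t = 2.000000, DF = 0.821429, PV = 1.642858
  t = 4.0000: CF_t = 2.000000, DF = 0.798667, PV = 1.597334
  t = 4.5000: CF_t = 2.000000, DF = 0.776536, PV = 1.553071
  t = 5.0000: CF_t = 2.000000, DF = 0.755018, PV = 1.510035
  t = 5.5000: CF_t = 2.000000, DF = 0.734096, PV = 1.468192
  t = 6.0000: CF_t = 2.000000, DF = 0.713754, PV = 1.427508
  t = 6.5000: CF_t = 2.000000, DF = 0.693976, PV = 1.387951
  t = 7.0000: CF_t = 102.000000, DF = 0.674745, PV = 68.824019
Price P = sum_t PV_t = 90.299421
Macaulay numerator sum_t t * PV_t:
  t * PV_t at t = 0.5000: 0.972290
  t * PV_t at t = 1.0000: 1.890695
  t * PV_t at t = 1.5000: 2.757455
  t * PV_t at t = 2.0000: 3.574726
  t * PV_t at t = 2.5000: 4.344587
  t * PV_t at t = 3.0000: 5.069037
  t * PV_t at t = 3.5000: 5.750002
  t * PV_t at t = 4.0000: 6.389334
  t * PV_t at t = 4.5000: 6.988820
  t * PV_t at t = 5.0000: 7.550175
  t * PV_t at t = 5.5000: 8.075054
  t * PV_t at t = 6.0000: 8.565046
  t * PV_t at t = 6.5000: 9.021682
  t * PV_t at t = 7.0000: 481.768130
Macaulay duration D = (sum_t t * PV_t) / P = 552.717033 / 90.299421 = 6.120937


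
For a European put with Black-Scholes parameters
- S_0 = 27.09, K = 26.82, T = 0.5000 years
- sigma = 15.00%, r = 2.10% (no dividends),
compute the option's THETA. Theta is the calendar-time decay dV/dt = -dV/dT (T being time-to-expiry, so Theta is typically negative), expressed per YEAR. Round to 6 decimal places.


d1 = 0.2464670489; d2 = 0.1404010317
phi(d1) = 0.3870073723; exp(-qT) = 1.0000000000; exp(-rT) = 0.9895549326
Theta = -S*exp(-qT)*phi(d1)*sigma/(2*sqrt(T)) + r*K*exp(-rT)*N(-d2) - q*S*exp(-qT)*N(-d1)
N(-d1) = 0.4026603545; N(-d2) = 0.4441715714; sqrt(T) = 0.7071067812
Term 1 = -27.0900 * 1.0000000000 * 0.3870073723 * 0.1500 / (2 * 0.7071067812) = -1.1119992759
Term 2 = 0.0210 * 26.8200 * 0.9895549326 * 0.4441715714 = 0.2475533084
Term 3 = 0 (no dividend yield, q = 0)
Theta = -1.1119992759 + (0.2475533084) + (0.0000000000) = -0.864446

Answer: Theta = -0.864446


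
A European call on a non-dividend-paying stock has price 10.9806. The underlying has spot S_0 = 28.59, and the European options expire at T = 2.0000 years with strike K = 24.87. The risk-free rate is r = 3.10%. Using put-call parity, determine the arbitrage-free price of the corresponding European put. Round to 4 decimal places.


Put-call parity: C - P = S_0 * exp(-qT) - K * exp(-rT).
S_0 * exp(-qT) = 28.5900 * 1.00000000 = 28.59000000
K * exp(-rT) = 24.8700 * 0.93988289 = 23.37488739
P = C - S*exp(-qT) + K*exp(-rT)
P = 10.9806 - 28.59000000 + 23.37488739 = 5.7655

Answer: Put price = 5.7655


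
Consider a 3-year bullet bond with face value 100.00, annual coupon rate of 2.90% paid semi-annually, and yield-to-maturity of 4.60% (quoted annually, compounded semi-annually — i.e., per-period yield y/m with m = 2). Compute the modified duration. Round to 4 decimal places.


Coupon per period c = face * coupon_rate / m = 1.450000
Periods per year m = 2; per-period yield y/m = 0.023000
Number of cashflows N = 6
Cashflows (t years, CF_t, discount factor 1/(1+y/m)^(m*t), PV):
  t = 0.5000: CF_t = 1.450000, DF = 0.977517, PV = 1.417400
  t = 1.0000: CF_t = 1.450000, DF = 0.955540, PV = 1.385533
  t = 1.5000: CF_t = 1.450000, DF = 0.934056, PV = 1.354382
  t = 2.0000: CF_t = 1.450000, DF = 0.913056, PV = 1.323931
  t = 2.5000: CF_t = 1.450000, DF = 0.892528, PV = 1.294166
  t = 3.0000: CF_t = 101.450000, DF = 0.872461, PV = 88.511204
Price P = sum_t PV_t = 95.286615
First compute Macaulay numerator sum_t t * PV_t:
  t * PV_t at t = 0.5000: 0.708700
  t * PV_t at t = 1.0000: 1.385533
  t * PV_t at t = 1.5000: 2.031573
  t * PV_t at t = 2.0000: 2.647863
  t * PV_t at t = 2.5000: 3.235414
  t * PV_t at t = 3.0000: 265.533612
Macaulay duration D = 275.542694 / 95.286615 = 2.891725
Modified duration = D / (1 + y/m) = 2.891725 / (1 + 0.023000) = 2.826711

Answer: Modified duration = 2.8267


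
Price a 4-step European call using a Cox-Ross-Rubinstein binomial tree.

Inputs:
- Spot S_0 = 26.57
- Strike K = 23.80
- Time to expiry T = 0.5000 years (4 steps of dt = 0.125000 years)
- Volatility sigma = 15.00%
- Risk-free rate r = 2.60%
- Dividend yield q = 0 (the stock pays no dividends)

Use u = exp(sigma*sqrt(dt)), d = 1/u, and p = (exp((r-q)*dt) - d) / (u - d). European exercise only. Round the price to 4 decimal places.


Answer: Price = V(0,0) = 3.2010

Derivation:
dt = T/N = 0.125000
u = exp(sigma*sqrt(dt)) = 1.054464; d = 1/u = 0.948349
p = (exp((r-q)*dt) - d) / (u - d) = 0.517422
Discount per step: exp(-r*dt) = 0.996755
Stock lattice S(k, i) with i counting down-moves:
  k=0: S(0,0) = 26.5700
  k=1: S(1,0) = 28.0171; S(1,1) = 25.1976
  k=2: S(2,0) = 29.5431; S(2,1) = 26.5700; S(2,2) = 23.8961
  k=3: S(3,0) = 31.1521; S(3,1) = 28.0171; S(3,2) = 25.1976; S(3,3) = 22.6619
  k=4: S(4,0) = 32.8488; S(4,1) = 29.5431; S(4,2) = 26.5700; S(4,3) = 23.8961; S(4,4) = 21.4914
Terminal payoffs V(N, i) = max(S_T - K, 0):
  V(4,0) = 9.048786; V(4,1) = 5.743058; V(4,2) = 2.770000; V(4,3) = 0.096135; V(4,4) = 0.000000
Backward induction: V(k, i) = exp(-r*dt) * [p * V(k+1, i) + (1-p) * V(k+1, i+1)].
  V(3,0) = exp(-r*dt) * [p*9.048786 + (1-p)*5.743058] = 7.429328
  V(3,1) = exp(-r*dt) * [p*5.743058 + (1-p)*2.770000] = 4.294345
  V(3,2) = exp(-r*dt) * [p*2.770000 + (1-p)*0.096135] = 1.474850
  V(3,3) = exp(-r*dt) * [p*0.096135 + (1-p)*0.000000] = 0.049581
  V(2,0) = exp(-r*dt) * [p*7.429328 + (1-p)*4.294345] = 5.897256
  V(2,1) = exp(-r*dt) * [p*4.294345 + (1-p)*1.474850] = 2.924198
  V(2,2) = exp(-r*dt) * [p*1.474850 + (1-p)*0.049581] = 0.784492
  V(1,0) = exp(-r*dt) * [p*5.897256 + (1-p)*2.924198] = 4.448043
  V(1,1) = exp(-r*dt) * [p*2.924198 + (1-p)*0.784492] = 1.885485
  V(0,0) = exp(-r*dt) * [p*4.448043 + (1-p)*1.885485] = 3.200987


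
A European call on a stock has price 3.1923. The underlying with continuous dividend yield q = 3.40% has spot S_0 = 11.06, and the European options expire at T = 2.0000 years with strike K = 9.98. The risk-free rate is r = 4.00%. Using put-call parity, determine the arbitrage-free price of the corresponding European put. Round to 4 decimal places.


Answer: Put price = 2.0721

Derivation:
Put-call parity: C - P = S_0 * exp(-qT) - K * exp(-rT).
S_0 * exp(-qT) = 11.0600 * 0.93426047 = 10.33292084
K * exp(-rT) = 9.9800 * 0.92311635 = 9.21270114
P = C - S*exp(-qT) + K*exp(-rT)
P = 3.1923 - 10.33292084 + 9.21270114 = 2.0721


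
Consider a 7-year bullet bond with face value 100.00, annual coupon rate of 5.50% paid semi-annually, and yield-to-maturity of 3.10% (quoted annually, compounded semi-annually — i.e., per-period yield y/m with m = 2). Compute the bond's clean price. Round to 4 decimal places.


Coupon per period c = face * coupon_rate / m = 2.750000
Periods per year m = 2; per-period yield y/m = 0.015500
Number of cashflows N = 14
Cashflows (t years, CF_t, discount factor 1/(1+y/m)^(m*t), PV):
  t = 0.5000: CF_t = 2.750000, DF = 0.984737, PV = 2.708026
  t = 1.0000: CF_t = 2.750000, DF = 0.969706, PV = 2.666692
  t = 1.5000: CF_t = 2.750000, DF = 0.954905, PV = 2.625989
  t = 2.0000: CF_t = 2.750000, DF = 0.940330, PV = 2.585907
  t = 2.5000: CF_t = 2.750000, DF = 0.925977, PV = 2.546438
  t = 3.0000: CF_t = 2.750000, DF = 0.911844, PV = 2.507570
  t = 3.5000: CF_t = 2.750000, DF = 0.897926, PV = 2.469296
  t = 4.0000: CF_t = 2.750000, DF = 0.884220, PV = 2.431606
  t = 4.5000: CF_t = 2.750000, DF = 0.870724, PV = 2.394492
  t = 5.0000: CF_t = 2.750000, DF = 0.857434, PV = 2.357944
  t = 5.5000: CF_t = 2.750000, DF = 0.844347, PV = 2.321953
  t = 6.0000: CF_t = 2.750000, DF = 0.831459, PV = 2.286512
  t = 6.5000: CF_t = 2.750000, DF = 0.818768, PV = 2.251612
  t = 7.0000: CF_t = 102.750000, DF = 0.806271, PV = 82.844340
Price P = sum_t PV_t = 114.998378

Answer: Price = 114.9984


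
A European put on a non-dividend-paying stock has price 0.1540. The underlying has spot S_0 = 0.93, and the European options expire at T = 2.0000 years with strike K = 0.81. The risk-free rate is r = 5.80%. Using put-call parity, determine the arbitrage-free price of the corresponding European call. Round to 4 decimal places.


Answer: Call price = 0.3627

Derivation:
Put-call parity: C - P = S_0 * exp(-qT) - K * exp(-rT).
S_0 * exp(-qT) = 0.9300 * 1.00000000 = 0.93000000
K * exp(-rT) = 0.8100 * 0.89047522 = 0.72128493
C = P + S*exp(-qT) - K*exp(-rT)
C = 0.1540 + 0.93000000 - 0.72128493 = 0.3627


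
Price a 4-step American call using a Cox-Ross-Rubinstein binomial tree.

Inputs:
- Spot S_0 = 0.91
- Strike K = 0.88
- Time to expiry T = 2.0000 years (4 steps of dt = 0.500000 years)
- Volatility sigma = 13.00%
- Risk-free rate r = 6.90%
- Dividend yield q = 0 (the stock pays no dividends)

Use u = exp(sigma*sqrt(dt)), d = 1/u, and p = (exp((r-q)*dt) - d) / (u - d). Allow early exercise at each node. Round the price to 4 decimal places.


Answer: Price = V(0,0) = 0.1566

Derivation:
dt = T/N = 0.500000
u = exp(sigma*sqrt(dt)) = 1.096281; d = 1/u = 0.912175
p = (exp((r-q)*dt) - d) / (u - d) = 0.667696
Discount per step: exp(-r*dt) = 0.966088
Stock lattice S(k, i) with i counting down-moves:
  k=0: S(0,0) = 0.9100
  k=1: S(1,0) = 0.9976; S(1,1) = 0.8301
  k=2: S(2,0) = 1.0937; S(2,1) = 0.9100; S(2,2) = 0.7572
  k=3: S(3,0) = 1.1990; S(3,1) = 0.9976; S(3,2) = 0.8301; S(3,3) = 0.6907
  k=4: S(4,0) = 1.3144; S(4,1) = 1.0937; S(4,2) = 0.9100; S(4,3) = 0.7572; S(4,4) = 0.6300
Terminal payoffs V(N, i) = max(S_T - K, 0):
  V(4,0) = 0.434406; V(4,1) = 0.213668; V(4,2) = 0.030000; V(4,3) = 0.000000; V(4,4) = 0.000000
Backward induction: V(k, i) = exp(-r*dt) * [p * V(k+1, i) + (1-p) * V(k+1, i+1)]; then take max(V_cont, immediate exercise) for American.
  V(3,0) = exp(-r*dt) * [p*0.434406 + (1-p)*0.213668] = 0.348810; exercise = 0.318968; V(3,0) = max -> 0.348810
  V(3,1) = exp(-r*dt) * [p*0.213668 + (1-p)*0.030000] = 0.147458; exercise = 0.117616; V(3,1) = max -> 0.147458
  V(3,2) = exp(-r*dt) * [p*0.030000 + (1-p)*0.000000] = 0.019352; exercise = 0.000000; V(3,2) = max -> 0.019352
  V(3,3) = exp(-r*dt) * [p*0.000000 + (1-p)*0.000000] = 0.000000; exercise = 0.000000; V(3,3) = max -> 0.000000
  V(2,0) = exp(-r*dt) * [p*0.348810 + (1-p)*0.147458] = 0.272340; exercise = 0.213668; V(2,0) = max -> 0.272340
  V(2,1) = exp(-r*dt) * [p*0.147458 + (1-p)*0.019352] = 0.101331; exercise = 0.030000; V(2,1) = max -> 0.101331
  V(2,2) = exp(-r*dt) * [p*0.019352 + (1-p)*0.000000] = 0.012483; exercise = 0.000000; V(2,2) = max -> 0.012483
  V(1,0) = exp(-r*dt) * [p*0.272340 + (1-p)*0.101331] = 0.208205; exercise = 0.117616; V(1,0) = max -> 0.208205
  V(1,1) = exp(-r*dt) * [p*0.101331 + (1-p)*0.012483] = 0.069371; exercise = 0.000000; V(1,1) = max -> 0.069371
  V(0,0) = exp(-r*dt) * [p*0.208205 + (1-p)*0.069371] = 0.156574; exercise = 0.030000; V(0,0) = max -> 0.156574


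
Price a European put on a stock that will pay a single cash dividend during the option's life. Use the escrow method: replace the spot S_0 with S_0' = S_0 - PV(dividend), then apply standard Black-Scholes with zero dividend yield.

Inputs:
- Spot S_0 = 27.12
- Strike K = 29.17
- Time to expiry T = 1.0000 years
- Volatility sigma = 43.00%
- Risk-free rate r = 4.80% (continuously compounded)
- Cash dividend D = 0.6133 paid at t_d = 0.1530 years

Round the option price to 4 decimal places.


Answer: Price = 5.2967

Derivation:
PV(D) = D * exp(-r * t_d) = 0.6133 * 0.99268290 = 0.60881242
S_0' = S_0 - PV(D) = 27.1200 - 0.60881242 = 26.51118758
d1 = (ln(S_0'/K) + (r + sigma^2/2)*T) / (sigma*sqrt(T)) = 0.10436287
d2 = d1 - sigma*sqrt(T) = -0.32563713
exp(-rT) = 0.95313379
N(-d1) = 0.45844069; N(-d2) = 0.62765054
P = K * exp(-rT) * N(-d2) - S_0' * N(-d1) = 29.1700 * 0.95313379 * 0.62765054 - 26.51118758 * 0.45844069 = 5.2967


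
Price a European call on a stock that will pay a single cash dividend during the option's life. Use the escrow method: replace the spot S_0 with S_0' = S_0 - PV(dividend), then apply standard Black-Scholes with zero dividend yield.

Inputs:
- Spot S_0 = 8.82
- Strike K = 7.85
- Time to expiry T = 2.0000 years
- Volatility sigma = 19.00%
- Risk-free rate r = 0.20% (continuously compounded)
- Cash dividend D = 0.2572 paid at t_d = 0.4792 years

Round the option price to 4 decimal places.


Answer: Price = 1.2969

Derivation:
PV(D) = D * exp(-r * t_d) = 0.2572 * 0.99904206 = 0.25695362
S_0' = S_0 - PV(D) = 8.8200 - 0.25695362 = 8.56304638
d1 = (ln(S_0'/K) + (r + sigma^2/2)*T) / (sigma*sqrt(T)) = 0.47280316
d2 = d1 - sigma*sqrt(T) = 0.20410258
exp(-rT) = 0.99600799
N(d1) = 0.68182319; N(d2) = 0.58086333
C = S_0' * N(d1) - K * exp(-rT) * N(d2) = 8.56304638 * 0.68182319 - 7.8500 * 0.99600799 * 0.58086333 = 1.2969


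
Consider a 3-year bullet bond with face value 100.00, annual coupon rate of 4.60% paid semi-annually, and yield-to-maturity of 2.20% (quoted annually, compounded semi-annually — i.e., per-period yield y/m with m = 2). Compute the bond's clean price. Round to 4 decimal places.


Answer: Price = 106.9307

Derivation:
Coupon per period c = face * coupon_rate / m = 2.300000
Periods per year m = 2; per-period yield y/m = 0.011000
Number of cashflows N = 6
Cashflows (t years, CF_t, discount factor 1/(1+y/m)^(m*t), PV):
  t = 0.5000: CF_t = 2.300000, DF = 0.989120, PV = 2.274975
  t = 1.0000: CF_t = 2.300000, DF = 0.978358, PV = 2.250223
  t = 1.5000: CF_t = 2.300000, DF = 0.967713, PV = 2.225740
  t = 2.0000: CF_t = 2.300000, DF = 0.957184, PV = 2.201523
  t = 2.5000: CF_t = 2.300000, DF = 0.946769, PV = 2.177570
  t = 3.0000: CF_t = 102.300000, DF = 0.936468, PV = 95.800704
Price P = sum_t PV_t = 106.930734


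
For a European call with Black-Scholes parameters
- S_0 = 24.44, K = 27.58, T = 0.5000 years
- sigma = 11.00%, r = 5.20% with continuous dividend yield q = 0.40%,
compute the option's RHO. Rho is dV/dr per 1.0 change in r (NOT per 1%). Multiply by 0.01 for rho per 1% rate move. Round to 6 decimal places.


Answer: Rho = 1.337149

Derivation:
d1 = -1.2065136484; d2 = -1.2842953943
phi(d1) = 0.1926700526; exp(-qT) = 0.9980019987; exp(-rT) = 0.9743350896
N(d2) = 0.0995193089
Rho = K*T*exp(-rT)*N(d2) = 27.5800 * 0.5000 * 0.9743350896 * 0.0995193089 = 1.337149
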